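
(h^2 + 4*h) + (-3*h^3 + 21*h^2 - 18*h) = -3*h^3 + 22*h^2 - 14*h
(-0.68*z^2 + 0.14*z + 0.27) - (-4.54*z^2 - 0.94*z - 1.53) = 3.86*z^2 + 1.08*z + 1.8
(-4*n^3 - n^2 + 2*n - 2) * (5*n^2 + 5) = -20*n^5 - 5*n^4 - 10*n^3 - 15*n^2 + 10*n - 10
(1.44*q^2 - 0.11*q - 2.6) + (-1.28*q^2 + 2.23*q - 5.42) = 0.16*q^2 + 2.12*q - 8.02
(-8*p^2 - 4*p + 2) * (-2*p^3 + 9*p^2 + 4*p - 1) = 16*p^5 - 64*p^4 - 72*p^3 + 10*p^2 + 12*p - 2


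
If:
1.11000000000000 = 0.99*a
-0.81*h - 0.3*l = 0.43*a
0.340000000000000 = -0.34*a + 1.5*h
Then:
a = 1.12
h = 0.48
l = -2.91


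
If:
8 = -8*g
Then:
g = -1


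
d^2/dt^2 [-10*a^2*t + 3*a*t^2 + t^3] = 6*a + 6*t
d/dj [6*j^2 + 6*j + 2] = 12*j + 6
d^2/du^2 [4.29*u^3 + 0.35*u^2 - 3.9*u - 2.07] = 25.74*u + 0.7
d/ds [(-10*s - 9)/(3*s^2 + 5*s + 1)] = (30*s^2 + 54*s + 35)/(9*s^4 + 30*s^3 + 31*s^2 + 10*s + 1)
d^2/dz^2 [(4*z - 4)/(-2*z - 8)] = 20/(z + 4)^3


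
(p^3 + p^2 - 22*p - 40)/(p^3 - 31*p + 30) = (p^2 + 6*p + 8)/(p^2 + 5*p - 6)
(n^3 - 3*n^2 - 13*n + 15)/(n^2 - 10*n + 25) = (n^2 + 2*n - 3)/(n - 5)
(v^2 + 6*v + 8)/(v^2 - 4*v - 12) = (v + 4)/(v - 6)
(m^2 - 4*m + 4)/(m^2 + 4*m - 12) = (m - 2)/(m + 6)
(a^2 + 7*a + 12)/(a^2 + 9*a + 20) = (a + 3)/(a + 5)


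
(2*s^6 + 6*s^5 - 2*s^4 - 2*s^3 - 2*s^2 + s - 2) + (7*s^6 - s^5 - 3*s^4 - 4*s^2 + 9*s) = 9*s^6 + 5*s^5 - 5*s^4 - 2*s^3 - 6*s^2 + 10*s - 2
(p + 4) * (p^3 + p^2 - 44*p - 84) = p^4 + 5*p^3 - 40*p^2 - 260*p - 336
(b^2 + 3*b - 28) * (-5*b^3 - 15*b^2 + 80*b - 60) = -5*b^5 - 30*b^4 + 175*b^3 + 600*b^2 - 2420*b + 1680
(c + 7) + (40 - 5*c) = 47 - 4*c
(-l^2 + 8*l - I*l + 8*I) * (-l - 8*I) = l^3 - 8*l^2 + 9*I*l^2 - 8*l - 72*I*l + 64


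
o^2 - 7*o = o*(o - 7)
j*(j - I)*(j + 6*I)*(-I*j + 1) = -I*j^4 + 6*j^3 - I*j^2 + 6*j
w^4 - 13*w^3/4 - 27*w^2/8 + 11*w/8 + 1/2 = (w - 4)*(w - 1/2)*(w + 1/4)*(w + 1)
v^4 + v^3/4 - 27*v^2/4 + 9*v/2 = v*(v - 2)*(v - 3/4)*(v + 3)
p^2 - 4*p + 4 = (p - 2)^2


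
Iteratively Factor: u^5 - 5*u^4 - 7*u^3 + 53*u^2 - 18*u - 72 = (u - 4)*(u^4 - u^3 - 11*u^2 + 9*u + 18) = (u - 4)*(u + 1)*(u^3 - 2*u^2 - 9*u + 18) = (u - 4)*(u + 1)*(u + 3)*(u^2 - 5*u + 6) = (u - 4)*(u - 3)*(u + 1)*(u + 3)*(u - 2)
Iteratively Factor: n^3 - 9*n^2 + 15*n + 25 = (n + 1)*(n^2 - 10*n + 25) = (n - 5)*(n + 1)*(n - 5)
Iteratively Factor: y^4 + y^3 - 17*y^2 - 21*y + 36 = (y + 3)*(y^3 - 2*y^2 - 11*y + 12) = (y - 1)*(y + 3)*(y^2 - y - 12) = (y - 4)*(y - 1)*(y + 3)*(y + 3)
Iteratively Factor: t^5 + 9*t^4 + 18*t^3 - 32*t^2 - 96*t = (t)*(t^4 + 9*t^3 + 18*t^2 - 32*t - 96) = t*(t + 4)*(t^3 + 5*t^2 - 2*t - 24) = t*(t + 4)^2*(t^2 + t - 6) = t*(t - 2)*(t + 4)^2*(t + 3)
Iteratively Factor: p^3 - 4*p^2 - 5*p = (p)*(p^2 - 4*p - 5) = p*(p + 1)*(p - 5)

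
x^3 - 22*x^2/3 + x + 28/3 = (x - 7)*(x - 4/3)*(x + 1)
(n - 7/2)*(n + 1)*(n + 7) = n^3 + 9*n^2/2 - 21*n - 49/2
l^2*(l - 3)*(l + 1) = l^4 - 2*l^3 - 3*l^2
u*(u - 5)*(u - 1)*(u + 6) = u^4 - 31*u^2 + 30*u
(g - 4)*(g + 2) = g^2 - 2*g - 8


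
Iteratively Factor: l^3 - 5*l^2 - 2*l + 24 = (l - 4)*(l^2 - l - 6) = (l - 4)*(l - 3)*(l + 2)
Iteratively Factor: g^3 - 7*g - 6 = (g + 1)*(g^2 - g - 6) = (g - 3)*(g + 1)*(g + 2)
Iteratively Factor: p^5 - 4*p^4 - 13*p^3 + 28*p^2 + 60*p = (p + 2)*(p^4 - 6*p^3 - p^2 + 30*p) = p*(p + 2)*(p^3 - 6*p^2 - p + 30) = p*(p - 5)*(p + 2)*(p^2 - p - 6) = p*(p - 5)*(p + 2)^2*(p - 3)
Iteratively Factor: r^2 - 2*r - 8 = (r + 2)*(r - 4)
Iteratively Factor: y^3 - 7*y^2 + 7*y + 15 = (y + 1)*(y^2 - 8*y + 15) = (y - 3)*(y + 1)*(y - 5)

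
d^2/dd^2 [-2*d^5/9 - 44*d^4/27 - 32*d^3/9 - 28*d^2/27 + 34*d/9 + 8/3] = -40*d^3/9 - 176*d^2/9 - 64*d/3 - 56/27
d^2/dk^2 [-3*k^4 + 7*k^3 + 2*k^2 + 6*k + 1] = -36*k^2 + 42*k + 4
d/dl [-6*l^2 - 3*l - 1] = -12*l - 3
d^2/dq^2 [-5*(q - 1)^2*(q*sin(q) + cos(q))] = 5*q*(q - 1)^2*sin(q) - 20*q*(q - 1)*cos(q) - 10*q*sin(q) - 5*(q - 1)^2*cos(q) - 10*cos(q)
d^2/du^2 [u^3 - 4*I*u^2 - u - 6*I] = 6*u - 8*I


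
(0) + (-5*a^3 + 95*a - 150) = -5*a^3 + 95*a - 150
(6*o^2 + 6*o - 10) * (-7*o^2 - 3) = -42*o^4 - 42*o^3 + 52*o^2 - 18*o + 30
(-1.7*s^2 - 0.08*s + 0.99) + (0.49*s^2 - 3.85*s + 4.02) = -1.21*s^2 - 3.93*s + 5.01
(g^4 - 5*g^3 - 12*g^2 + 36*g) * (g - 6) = g^5 - 11*g^4 + 18*g^3 + 108*g^2 - 216*g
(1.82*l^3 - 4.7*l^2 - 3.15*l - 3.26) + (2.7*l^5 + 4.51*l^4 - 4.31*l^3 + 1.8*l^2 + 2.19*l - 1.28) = 2.7*l^5 + 4.51*l^4 - 2.49*l^3 - 2.9*l^2 - 0.96*l - 4.54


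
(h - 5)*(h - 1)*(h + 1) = h^3 - 5*h^2 - h + 5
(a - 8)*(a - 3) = a^2 - 11*a + 24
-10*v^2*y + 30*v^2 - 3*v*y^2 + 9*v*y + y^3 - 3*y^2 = (-5*v + y)*(2*v + y)*(y - 3)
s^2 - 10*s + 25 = (s - 5)^2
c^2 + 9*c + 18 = (c + 3)*(c + 6)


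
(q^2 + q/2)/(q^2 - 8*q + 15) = q*(2*q + 1)/(2*(q^2 - 8*q + 15))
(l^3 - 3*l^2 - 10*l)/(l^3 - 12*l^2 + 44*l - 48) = l*(l^2 - 3*l - 10)/(l^3 - 12*l^2 + 44*l - 48)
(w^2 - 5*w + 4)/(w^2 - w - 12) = (w - 1)/(w + 3)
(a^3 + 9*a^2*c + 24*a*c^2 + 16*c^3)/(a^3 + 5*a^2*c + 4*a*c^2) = (a + 4*c)/a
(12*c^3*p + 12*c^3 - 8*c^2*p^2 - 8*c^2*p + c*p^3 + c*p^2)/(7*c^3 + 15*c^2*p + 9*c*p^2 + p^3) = c*(12*c^2*p + 12*c^2 - 8*c*p^2 - 8*c*p + p^3 + p^2)/(7*c^3 + 15*c^2*p + 9*c*p^2 + p^3)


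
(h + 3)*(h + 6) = h^2 + 9*h + 18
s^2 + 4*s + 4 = (s + 2)^2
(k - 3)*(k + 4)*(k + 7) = k^3 + 8*k^2 - 5*k - 84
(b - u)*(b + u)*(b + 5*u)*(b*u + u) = b^4*u + 5*b^3*u^2 + b^3*u - b^2*u^3 + 5*b^2*u^2 - 5*b*u^4 - b*u^3 - 5*u^4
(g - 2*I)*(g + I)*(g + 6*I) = g^3 + 5*I*g^2 + 8*g + 12*I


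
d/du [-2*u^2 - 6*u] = -4*u - 6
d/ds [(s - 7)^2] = 2*s - 14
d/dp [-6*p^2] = -12*p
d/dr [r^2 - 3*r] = 2*r - 3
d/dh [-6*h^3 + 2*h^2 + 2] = 2*h*(2 - 9*h)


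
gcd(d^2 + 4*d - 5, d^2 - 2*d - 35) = d + 5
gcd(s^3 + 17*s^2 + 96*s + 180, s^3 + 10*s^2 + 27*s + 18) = s + 6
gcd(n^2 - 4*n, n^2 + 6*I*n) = n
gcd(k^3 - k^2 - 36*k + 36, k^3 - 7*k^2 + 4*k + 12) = k - 6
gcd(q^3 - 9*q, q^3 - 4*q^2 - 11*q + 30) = q + 3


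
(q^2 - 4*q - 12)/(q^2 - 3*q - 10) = (q - 6)/(q - 5)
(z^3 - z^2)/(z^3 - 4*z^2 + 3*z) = z/(z - 3)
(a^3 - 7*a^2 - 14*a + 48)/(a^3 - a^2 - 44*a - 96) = (a - 2)/(a + 4)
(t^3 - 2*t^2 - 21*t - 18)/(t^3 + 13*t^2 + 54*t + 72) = (t^2 - 5*t - 6)/(t^2 + 10*t + 24)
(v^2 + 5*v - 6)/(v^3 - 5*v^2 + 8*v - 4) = (v + 6)/(v^2 - 4*v + 4)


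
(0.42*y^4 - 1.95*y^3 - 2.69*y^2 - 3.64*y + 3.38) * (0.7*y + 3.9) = 0.294*y^5 + 0.273*y^4 - 9.488*y^3 - 13.039*y^2 - 11.83*y + 13.182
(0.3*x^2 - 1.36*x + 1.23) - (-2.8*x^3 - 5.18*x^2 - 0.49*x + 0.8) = 2.8*x^3 + 5.48*x^2 - 0.87*x + 0.43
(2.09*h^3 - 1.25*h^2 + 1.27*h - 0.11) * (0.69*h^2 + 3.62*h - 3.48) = 1.4421*h^5 + 6.7033*h^4 - 10.9219*h^3 + 8.8715*h^2 - 4.8178*h + 0.3828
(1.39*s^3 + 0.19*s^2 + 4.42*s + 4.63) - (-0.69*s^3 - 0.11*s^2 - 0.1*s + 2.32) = 2.08*s^3 + 0.3*s^2 + 4.52*s + 2.31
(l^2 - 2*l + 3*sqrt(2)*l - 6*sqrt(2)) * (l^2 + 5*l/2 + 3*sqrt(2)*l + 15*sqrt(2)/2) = l^4 + l^3/2 + 6*sqrt(2)*l^3 + 3*sqrt(2)*l^2 + 13*l^2 - 30*sqrt(2)*l + 9*l - 90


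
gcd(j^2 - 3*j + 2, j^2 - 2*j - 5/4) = 1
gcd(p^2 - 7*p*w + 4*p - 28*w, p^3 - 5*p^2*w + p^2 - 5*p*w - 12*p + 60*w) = p + 4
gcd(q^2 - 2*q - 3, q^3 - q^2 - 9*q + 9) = q - 3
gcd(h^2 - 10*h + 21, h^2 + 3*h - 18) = h - 3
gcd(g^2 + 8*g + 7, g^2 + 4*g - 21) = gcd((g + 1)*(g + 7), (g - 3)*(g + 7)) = g + 7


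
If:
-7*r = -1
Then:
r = 1/7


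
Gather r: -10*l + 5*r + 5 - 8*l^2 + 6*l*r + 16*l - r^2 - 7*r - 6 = -8*l^2 + 6*l - r^2 + r*(6*l - 2) - 1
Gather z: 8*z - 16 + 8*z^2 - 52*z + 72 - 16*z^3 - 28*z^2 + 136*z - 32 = -16*z^3 - 20*z^2 + 92*z + 24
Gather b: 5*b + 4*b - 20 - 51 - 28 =9*b - 99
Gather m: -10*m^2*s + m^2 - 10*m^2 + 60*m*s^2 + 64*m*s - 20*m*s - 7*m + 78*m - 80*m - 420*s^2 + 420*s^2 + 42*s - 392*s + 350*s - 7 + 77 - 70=m^2*(-10*s - 9) + m*(60*s^2 + 44*s - 9)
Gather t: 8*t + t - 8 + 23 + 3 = 9*t + 18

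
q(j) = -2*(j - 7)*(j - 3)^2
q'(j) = -2*(j - 7)*(2*j - 6) - 2*(j - 3)^2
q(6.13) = 17.05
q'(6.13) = -8.70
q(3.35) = 0.89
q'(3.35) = 4.86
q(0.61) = 73.00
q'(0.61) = -72.51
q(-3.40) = 851.97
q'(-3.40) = -348.16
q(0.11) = 115.09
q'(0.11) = -96.35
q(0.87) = 55.62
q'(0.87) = -61.30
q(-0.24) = 152.01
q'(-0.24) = -114.83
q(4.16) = 7.64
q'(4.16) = 10.49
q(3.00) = 0.00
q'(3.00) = 0.00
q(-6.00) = 2106.00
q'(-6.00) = -630.00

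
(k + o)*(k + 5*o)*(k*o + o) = k^3*o + 6*k^2*o^2 + k^2*o + 5*k*o^3 + 6*k*o^2 + 5*o^3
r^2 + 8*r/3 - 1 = (r - 1/3)*(r + 3)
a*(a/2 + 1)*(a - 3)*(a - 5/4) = a^4/2 - 9*a^3/8 - 19*a^2/8 + 15*a/4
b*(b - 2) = b^2 - 2*b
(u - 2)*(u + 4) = u^2 + 2*u - 8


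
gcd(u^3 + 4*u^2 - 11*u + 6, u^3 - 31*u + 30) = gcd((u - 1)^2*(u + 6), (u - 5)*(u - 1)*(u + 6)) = u^2 + 5*u - 6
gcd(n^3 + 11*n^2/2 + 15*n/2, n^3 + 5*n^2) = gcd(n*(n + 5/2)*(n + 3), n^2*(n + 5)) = n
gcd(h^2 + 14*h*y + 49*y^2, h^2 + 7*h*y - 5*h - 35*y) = h + 7*y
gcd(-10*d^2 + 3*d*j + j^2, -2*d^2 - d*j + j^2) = 2*d - j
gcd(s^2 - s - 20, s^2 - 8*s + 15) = s - 5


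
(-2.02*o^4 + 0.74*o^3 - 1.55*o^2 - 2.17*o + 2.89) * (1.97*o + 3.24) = -3.9794*o^5 - 5.087*o^4 - 0.6559*o^3 - 9.2969*o^2 - 1.3375*o + 9.3636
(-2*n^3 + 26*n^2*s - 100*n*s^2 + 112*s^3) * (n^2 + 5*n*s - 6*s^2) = -2*n^5 + 16*n^4*s + 42*n^3*s^2 - 544*n^2*s^3 + 1160*n*s^4 - 672*s^5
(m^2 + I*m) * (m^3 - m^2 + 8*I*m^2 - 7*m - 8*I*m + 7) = m^5 - m^4 + 9*I*m^4 - 15*m^3 - 9*I*m^3 + 15*m^2 - 7*I*m^2 + 7*I*m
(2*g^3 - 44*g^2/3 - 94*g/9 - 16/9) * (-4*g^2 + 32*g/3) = -8*g^5 + 80*g^4 - 344*g^3/3 - 2816*g^2/27 - 512*g/27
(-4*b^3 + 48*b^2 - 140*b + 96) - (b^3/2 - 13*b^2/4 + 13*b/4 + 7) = -9*b^3/2 + 205*b^2/4 - 573*b/4 + 89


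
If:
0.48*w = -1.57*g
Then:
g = -0.305732484076433*w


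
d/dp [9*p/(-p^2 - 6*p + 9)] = 9*(p^2 + 9)/(p^4 + 12*p^3 + 18*p^2 - 108*p + 81)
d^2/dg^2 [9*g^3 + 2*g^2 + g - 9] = 54*g + 4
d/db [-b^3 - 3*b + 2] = -3*b^2 - 3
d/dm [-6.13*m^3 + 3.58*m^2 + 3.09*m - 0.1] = -18.39*m^2 + 7.16*m + 3.09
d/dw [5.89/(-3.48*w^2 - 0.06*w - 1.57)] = (40.9944*w + 0.3534)/(3.48*w^2 + 0.06*w + 1.57)^2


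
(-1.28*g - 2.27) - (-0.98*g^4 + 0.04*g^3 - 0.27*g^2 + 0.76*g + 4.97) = 0.98*g^4 - 0.04*g^3 + 0.27*g^2 - 2.04*g - 7.24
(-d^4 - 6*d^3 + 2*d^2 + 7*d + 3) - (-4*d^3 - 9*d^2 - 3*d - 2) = -d^4 - 2*d^3 + 11*d^2 + 10*d + 5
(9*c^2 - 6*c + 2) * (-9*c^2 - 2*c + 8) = -81*c^4 + 36*c^3 + 66*c^2 - 52*c + 16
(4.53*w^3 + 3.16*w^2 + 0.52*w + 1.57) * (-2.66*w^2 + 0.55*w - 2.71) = -12.0498*w^5 - 5.9141*w^4 - 11.9215*w^3 - 12.4538*w^2 - 0.5457*w - 4.2547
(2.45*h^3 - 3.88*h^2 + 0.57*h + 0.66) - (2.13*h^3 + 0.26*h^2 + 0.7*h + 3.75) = 0.32*h^3 - 4.14*h^2 - 0.13*h - 3.09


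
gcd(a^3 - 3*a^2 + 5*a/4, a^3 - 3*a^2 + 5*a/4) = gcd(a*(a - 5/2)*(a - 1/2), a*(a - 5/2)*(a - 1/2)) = a^3 - 3*a^2 + 5*a/4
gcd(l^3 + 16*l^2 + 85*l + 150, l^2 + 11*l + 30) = l^2 + 11*l + 30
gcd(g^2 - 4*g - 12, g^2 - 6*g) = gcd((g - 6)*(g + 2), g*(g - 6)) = g - 6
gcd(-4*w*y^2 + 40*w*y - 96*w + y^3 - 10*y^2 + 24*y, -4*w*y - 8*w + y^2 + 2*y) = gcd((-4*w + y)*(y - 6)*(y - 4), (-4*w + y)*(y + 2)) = -4*w + y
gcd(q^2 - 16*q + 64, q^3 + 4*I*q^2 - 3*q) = 1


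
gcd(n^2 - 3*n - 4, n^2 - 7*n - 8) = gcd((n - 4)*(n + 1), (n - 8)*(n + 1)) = n + 1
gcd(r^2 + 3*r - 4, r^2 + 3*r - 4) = r^2 + 3*r - 4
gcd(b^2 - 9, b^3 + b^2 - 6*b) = b + 3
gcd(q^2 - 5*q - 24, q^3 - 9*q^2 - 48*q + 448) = q - 8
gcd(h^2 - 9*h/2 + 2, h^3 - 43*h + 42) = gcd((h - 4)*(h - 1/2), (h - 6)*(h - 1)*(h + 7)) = 1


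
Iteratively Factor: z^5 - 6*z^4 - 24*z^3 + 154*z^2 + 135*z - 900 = (z - 3)*(z^4 - 3*z^3 - 33*z^2 + 55*z + 300) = (z - 5)*(z - 3)*(z^3 + 2*z^2 - 23*z - 60) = (z - 5)*(z - 3)*(z + 4)*(z^2 - 2*z - 15) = (z - 5)^2*(z - 3)*(z + 4)*(z + 3)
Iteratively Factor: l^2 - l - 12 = (l - 4)*(l + 3)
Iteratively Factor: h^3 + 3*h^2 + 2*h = (h)*(h^2 + 3*h + 2) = h*(h + 1)*(h + 2)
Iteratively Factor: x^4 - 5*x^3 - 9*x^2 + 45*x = (x - 5)*(x^3 - 9*x) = x*(x - 5)*(x^2 - 9) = x*(x - 5)*(x + 3)*(x - 3)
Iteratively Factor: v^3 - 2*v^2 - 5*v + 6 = (v - 1)*(v^2 - v - 6) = (v - 1)*(v + 2)*(v - 3)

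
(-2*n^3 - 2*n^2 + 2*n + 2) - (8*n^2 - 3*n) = -2*n^3 - 10*n^2 + 5*n + 2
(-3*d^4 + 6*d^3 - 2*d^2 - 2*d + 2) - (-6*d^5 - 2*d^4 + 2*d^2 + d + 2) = 6*d^5 - d^4 + 6*d^3 - 4*d^2 - 3*d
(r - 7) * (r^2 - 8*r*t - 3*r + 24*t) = r^3 - 8*r^2*t - 10*r^2 + 80*r*t + 21*r - 168*t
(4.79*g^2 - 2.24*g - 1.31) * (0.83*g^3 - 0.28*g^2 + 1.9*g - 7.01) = 3.9757*g^5 - 3.2004*g^4 + 8.6409*g^3 - 37.4671*g^2 + 13.2134*g + 9.1831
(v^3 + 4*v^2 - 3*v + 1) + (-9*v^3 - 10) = -8*v^3 + 4*v^2 - 3*v - 9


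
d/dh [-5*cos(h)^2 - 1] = 5*sin(2*h)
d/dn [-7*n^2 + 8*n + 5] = 8 - 14*n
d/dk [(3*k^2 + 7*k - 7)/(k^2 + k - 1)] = 4*k*(2 - k)/(k^4 + 2*k^3 - k^2 - 2*k + 1)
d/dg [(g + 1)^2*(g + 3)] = (g + 1)*(3*g + 7)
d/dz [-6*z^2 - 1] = -12*z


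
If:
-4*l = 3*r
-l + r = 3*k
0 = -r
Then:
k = 0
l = 0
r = 0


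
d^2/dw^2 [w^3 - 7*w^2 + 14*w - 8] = 6*w - 14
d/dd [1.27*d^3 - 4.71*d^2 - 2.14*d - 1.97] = 3.81*d^2 - 9.42*d - 2.14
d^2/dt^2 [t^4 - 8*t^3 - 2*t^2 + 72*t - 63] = 12*t^2 - 48*t - 4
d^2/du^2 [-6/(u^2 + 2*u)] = 12*(u*(u + 2) - 4*(u + 1)^2)/(u^3*(u + 2)^3)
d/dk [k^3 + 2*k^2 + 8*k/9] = 3*k^2 + 4*k + 8/9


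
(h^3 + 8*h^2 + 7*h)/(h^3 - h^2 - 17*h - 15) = h*(h + 7)/(h^2 - 2*h - 15)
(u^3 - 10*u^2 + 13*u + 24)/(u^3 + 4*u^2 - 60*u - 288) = (u^2 - 2*u - 3)/(u^2 + 12*u + 36)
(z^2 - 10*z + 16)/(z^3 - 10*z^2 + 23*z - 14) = (z - 8)/(z^2 - 8*z + 7)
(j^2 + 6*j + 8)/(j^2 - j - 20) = (j + 2)/(j - 5)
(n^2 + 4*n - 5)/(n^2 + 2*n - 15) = (n - 1)/(n - 3)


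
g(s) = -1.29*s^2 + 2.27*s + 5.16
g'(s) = 2.27 - 2.58*s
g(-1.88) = -3.67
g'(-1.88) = 7.12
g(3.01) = 0.31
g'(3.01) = -5.50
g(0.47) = 5.94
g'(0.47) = 1.06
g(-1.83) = -3.31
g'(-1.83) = 6.99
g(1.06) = 6.12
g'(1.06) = -0.46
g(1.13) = 6.08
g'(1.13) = -0.65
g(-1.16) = 0.79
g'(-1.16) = 5.26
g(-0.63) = 3.22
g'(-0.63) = 3.90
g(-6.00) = -54.90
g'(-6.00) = 17.75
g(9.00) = -78.90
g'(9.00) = -20.95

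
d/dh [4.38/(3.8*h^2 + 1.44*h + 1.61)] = (-33.288*h - 6.3072)/(3.8*h^2 + 1.44*h + 1.61)^2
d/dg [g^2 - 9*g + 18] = 2*g - 9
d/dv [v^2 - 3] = 2*v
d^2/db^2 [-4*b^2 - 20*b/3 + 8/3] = -8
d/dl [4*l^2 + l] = 8*l + 1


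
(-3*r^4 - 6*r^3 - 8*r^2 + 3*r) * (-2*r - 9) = 6*r^5 + 39*r^4 + 70*r^3 + 66*r^2 - 27*r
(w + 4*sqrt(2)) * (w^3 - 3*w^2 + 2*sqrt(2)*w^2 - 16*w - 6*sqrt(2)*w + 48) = w^4 - 3*w^3 + 6*sqrt(2)*w^3 - 18*sqrt(2)*w^2 - 64*sqrt(2)*w + 192*sqrt(2)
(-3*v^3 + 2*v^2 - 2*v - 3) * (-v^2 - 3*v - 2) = 3*v^5 + 7*v^4 + 2*v^3 + 5*v^2 + 13*v + 6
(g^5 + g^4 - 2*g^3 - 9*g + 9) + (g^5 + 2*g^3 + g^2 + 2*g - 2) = 2*g^5 + g^4 + g^2 - 7*g + 7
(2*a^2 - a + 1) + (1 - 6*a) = 2*a^2 - 7*a + 2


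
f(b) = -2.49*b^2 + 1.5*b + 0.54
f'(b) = 1.5 - 4.98*b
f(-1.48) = -7.13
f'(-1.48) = 8.87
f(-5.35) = -78.76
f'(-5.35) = 28.14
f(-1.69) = -9.11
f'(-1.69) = 9.92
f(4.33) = -39.65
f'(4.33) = -20.06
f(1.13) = -0.94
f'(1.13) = -4.13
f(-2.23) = -15.19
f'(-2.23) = 12.61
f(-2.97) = -25.88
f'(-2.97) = 16.29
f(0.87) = -0.04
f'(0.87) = -2.83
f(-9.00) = -214.65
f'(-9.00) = 46.32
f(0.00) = 0.54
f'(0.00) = 1.50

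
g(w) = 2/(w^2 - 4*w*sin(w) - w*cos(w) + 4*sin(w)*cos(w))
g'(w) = 2*(-w*sin(w) + 4*w*cos(w) - 2*w + 4*sin(w)^2 + 4*sin(w) - 4*cos(w)^2 + cos(w))/(w^2 - 4*w*sin(w) - w*cos(w) + 4*sin(w)*cos(w))^2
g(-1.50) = -0.51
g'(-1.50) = 0.15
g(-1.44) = -0.50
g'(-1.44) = 0.09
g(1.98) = -0.50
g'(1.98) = -0.36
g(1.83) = -0.47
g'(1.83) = -0.02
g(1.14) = -1.11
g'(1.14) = 3.23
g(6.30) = 0.06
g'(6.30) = 0.02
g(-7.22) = 0.06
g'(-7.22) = -0.02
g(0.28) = 3.56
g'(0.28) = -5.59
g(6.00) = 0.06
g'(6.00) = 0.01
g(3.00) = 0.21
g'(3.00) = -0.48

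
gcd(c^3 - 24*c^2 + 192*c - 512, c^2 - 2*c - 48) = c - 8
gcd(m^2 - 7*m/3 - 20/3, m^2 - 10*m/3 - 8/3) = m - 4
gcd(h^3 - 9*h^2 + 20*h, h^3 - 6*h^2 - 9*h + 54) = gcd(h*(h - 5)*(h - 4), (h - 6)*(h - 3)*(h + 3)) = 1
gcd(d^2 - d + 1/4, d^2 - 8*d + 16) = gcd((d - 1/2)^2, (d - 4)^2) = 1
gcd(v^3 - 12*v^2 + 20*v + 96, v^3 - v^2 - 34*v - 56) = v + 2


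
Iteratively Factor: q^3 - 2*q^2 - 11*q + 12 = (q + 3)*(q^2 - 5*q + 4) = (q - 4)*(q + 3)*(q - 1)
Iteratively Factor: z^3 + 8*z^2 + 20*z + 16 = (z + 2)*(z^2 + 6*z + 8) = (z + 2)*(z + 4)*(z + 2)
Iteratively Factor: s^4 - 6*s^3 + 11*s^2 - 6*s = (s - 3)*(s^3 - 3*s^2 + 2*s) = (s - 3)*(s - 1)*(s^2 - 2*s) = (s - 3)*(s - 2)*(s - 1)*(s)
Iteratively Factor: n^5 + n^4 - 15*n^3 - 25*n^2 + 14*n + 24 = (n - 4)*(n^4 + 5*n^3 + 5*n^2 - 5*n - 6) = (n - 4)*(n + 2)*(n^3 + 3*n^2 - n - 3) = (n - 4)*(n + 2)*(n + 3)*(n^2 - 1) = (n - 4)*(n + 1)*(n + 2)*(n + 3)*(n - 1)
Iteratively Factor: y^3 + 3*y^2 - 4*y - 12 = (y + 2)*(y^2 + y - 6) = (y - 2)*(y + 2)*(y + 3)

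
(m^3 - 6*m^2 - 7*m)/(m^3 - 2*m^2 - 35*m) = (m + 1)/(m + 5)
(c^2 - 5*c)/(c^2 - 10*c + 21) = c*(c - 5)/(c^2 - 10*c + 21)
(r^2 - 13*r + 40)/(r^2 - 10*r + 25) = (r - 8)/(r - 5)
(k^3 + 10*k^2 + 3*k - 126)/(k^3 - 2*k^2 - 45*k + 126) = (k + 6)/(k - 6)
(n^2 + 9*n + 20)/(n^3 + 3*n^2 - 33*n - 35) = (n^2 + 9*n + 20)/(n^3 + 3*n^2 - 33*n - 35)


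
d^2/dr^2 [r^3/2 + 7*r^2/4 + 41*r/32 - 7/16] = 3*r + 7/2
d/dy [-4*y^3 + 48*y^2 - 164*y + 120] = -12*y^2 + 96*y - 164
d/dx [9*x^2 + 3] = 18*x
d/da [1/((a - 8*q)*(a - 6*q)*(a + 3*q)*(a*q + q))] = (-(a + 1)*(a - 8*q)*(a - 6*q) - (a + 1)*(a - 8*q)*(a + 3*q) - (a + 1)*(a - 6*q)*(a + 3*q) - (a - 8*q)*(a - 6*q)*(a + 3*q))/(q*(a + 1)^2*(a - 8*q)^2*(a - 6*q)^2*(a + 3*q)^2)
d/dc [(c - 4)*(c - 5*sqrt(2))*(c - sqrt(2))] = 3*c^2 - 12*sqrt(2)*c - 8*c + 10 + 24*sqrt(2)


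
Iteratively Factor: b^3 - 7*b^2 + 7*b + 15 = (b + 1)*(b^2 - 8*b + 15) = (b - 5)*(b + 1)*(b - 3)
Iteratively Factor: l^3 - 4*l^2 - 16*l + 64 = (l - 4)*(l^2 - 16) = (l - 4)*(l + 4)*(l - 4)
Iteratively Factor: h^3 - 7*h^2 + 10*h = (h - 5)*(h^2 - 2*h) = (h - 5)*(h - 2)*(h)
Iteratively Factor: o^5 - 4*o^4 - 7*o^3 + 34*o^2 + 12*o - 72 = (o + 2)*(o^4 - 6*o^3 + 5*o^2 + 24*o - 36) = (o - 3)*(o + 2)*(o^3 - 3*o^2 - 4*o + 12) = (o - 3)*(o + 2)^2*(o^2 - 5*o + 6) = (o - 3)*(o - 2)*(o + 2)^2*(o - 3)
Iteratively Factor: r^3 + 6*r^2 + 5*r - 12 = (r + 3)*(r^2 + 3*r - 4) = (r - 1)*(r + 3)*(r + 4)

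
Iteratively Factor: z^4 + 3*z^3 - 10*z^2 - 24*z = (z - 3)*(z^3 + 6*z^2 + 8*z) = (z - 3)*(z + 4)*(z^2 + 2*z) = (z - 3)*(z + 2)*(z + 4)*(z)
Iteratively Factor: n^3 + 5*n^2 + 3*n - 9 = (n + 3)*(n^2 + 2*n - 3) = (n - 1)*(n + 3)*(n + 3)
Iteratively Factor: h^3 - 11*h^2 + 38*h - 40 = (h - 4)*(h^2 - 7*h + 10) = (h - 5)*(h - 4)*(h - 2)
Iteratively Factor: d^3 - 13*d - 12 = (d + 1)*(d^2 - d - 12) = (d + 1)*(d + 3)*(d - 4)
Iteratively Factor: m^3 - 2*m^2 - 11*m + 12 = (m - 1)*(m^2 - m - 12) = (m - 4)*(m - 1)*(m + 3)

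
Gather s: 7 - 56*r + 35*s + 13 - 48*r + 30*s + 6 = -104*r + 65*s + 26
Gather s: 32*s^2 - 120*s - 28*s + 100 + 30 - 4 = 32*s^2 - 148*s + 126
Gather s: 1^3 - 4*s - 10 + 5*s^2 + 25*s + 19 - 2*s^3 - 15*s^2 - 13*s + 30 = -2*s^3 - 10*s^2 + 8*s + 40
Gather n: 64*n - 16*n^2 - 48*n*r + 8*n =-16*n^2 + n*(72 - 48*r)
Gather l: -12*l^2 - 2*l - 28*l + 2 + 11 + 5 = -12*l^2 - 30*l + 18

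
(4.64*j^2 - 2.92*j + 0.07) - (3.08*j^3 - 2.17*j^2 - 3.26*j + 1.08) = -3.08*j^3 + 6.81*j^2 + 0.34*j - 1.01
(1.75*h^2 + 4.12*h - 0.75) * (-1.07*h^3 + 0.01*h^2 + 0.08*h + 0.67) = -1.8725*h^5 - 4.3909*h^4 + 0.9837*h^3 + 1.4946*h^2 + 2.7004*h - 0.5025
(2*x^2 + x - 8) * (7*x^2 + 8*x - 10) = 14*x^4 + 23*x^3 - 68*x^2 - 74*x + 80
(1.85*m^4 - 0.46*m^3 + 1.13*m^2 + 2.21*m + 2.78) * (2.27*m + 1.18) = 4.1995*m^5 + 1.1388*m^4 + 2.0223*m^3 + 6.3501*m^2 + 8.9184*m + 3.2804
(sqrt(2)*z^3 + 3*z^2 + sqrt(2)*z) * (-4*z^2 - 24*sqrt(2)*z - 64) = -4*sqrt(2)*z^5 - 60*z^4 - 140*sqrt(2)*z^3 - 240*z^2 - 64*sqrt(2)*z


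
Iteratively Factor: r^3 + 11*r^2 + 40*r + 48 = (r + 4)*(r^2 + 7*r + 12) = (r + 4)^2*(r + 3)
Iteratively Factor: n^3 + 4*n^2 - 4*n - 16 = (n + 2)*(n^2 + 2*n - 8) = (n - 2)*(n + 2)*(n + 4)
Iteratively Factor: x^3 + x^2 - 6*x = (x)*(x^2 + x - 6) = x*(x - 2)*(x + 3)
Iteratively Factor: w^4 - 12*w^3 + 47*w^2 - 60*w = (w - 5)*(w^3 - 7*w^2 + 12*w) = (w - 5)*(w - 3)*(w^2 - 4*w) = w*(w - 5)*(w - 3)*(w - 4)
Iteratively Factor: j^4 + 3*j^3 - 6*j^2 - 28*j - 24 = (j + 2)*(j^3 + j^2 - 8*j - 12) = (j + 2)^2*(j^2 - j - 6) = (j - 3)*(j + 2)^2*(j + 2)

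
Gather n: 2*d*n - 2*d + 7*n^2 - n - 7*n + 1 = -2*d + 7*n^2 + n*(2*d - 8) + 1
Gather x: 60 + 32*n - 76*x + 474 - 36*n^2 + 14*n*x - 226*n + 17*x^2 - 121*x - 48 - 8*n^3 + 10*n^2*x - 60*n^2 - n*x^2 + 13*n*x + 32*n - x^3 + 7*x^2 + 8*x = -8*n^3 - 96*n^2 - 162*n - x^3 + x^2*(24 - n) + x*(10*n^2 + 27*n - 189) + 486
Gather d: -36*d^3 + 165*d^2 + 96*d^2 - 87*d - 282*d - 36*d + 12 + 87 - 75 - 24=-36*d^3 + 261*d^2 - 405*d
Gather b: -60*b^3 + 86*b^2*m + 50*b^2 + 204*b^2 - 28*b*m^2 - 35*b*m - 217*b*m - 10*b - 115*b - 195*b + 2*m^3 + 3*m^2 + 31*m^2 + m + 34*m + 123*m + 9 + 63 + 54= -60*b^3 + b^2*(86*m + 254) + b*(-28*m^2 - 252*m - 320) + 2*m^3 + 34*m^2 + 158*m + 126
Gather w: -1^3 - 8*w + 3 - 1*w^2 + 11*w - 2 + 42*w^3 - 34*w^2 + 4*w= 42*w^3 - 35*w^2 + 7*w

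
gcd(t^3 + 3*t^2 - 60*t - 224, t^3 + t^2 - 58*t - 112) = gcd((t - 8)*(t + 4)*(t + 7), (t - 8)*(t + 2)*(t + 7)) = t^2 - t - 56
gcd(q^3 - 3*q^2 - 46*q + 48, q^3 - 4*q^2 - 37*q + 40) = q^2 - 9*q + 8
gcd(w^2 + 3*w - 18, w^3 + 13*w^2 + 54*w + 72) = w + 6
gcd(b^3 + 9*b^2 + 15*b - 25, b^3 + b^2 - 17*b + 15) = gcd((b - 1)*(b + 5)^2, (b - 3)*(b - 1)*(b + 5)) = b^2 + 4*b - 5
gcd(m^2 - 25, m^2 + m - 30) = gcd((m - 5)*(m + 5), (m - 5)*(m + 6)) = m - 5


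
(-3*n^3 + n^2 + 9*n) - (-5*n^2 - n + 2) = -3*n^3 + 6*n^2 + 10*n - 2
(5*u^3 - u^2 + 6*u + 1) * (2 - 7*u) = -35*u^4 + 17*u^3 - 44*u^2 + 5*u + 2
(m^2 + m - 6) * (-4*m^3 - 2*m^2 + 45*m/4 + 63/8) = -4*m^5 - 6*m^4 + 133*m^3/4 + 249*m^2/8 - 477*m/8 - 189/4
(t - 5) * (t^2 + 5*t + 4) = t^3 - 21*t - 20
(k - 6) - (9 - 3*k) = 4*k - 15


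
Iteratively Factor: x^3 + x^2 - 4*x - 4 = (x + 2)*(x^2 - x - 2) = (x + 1)*(x + 2)*(x - 2)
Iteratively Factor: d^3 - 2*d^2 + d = (d - 1)*(d^2 - d) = (d - 1)^2*(d)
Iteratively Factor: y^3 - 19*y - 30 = (y + 3)*(y^2 - 3*y - 10) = (y + 2)*(y + 3)*(y - 5)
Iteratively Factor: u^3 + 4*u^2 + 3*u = (u + 1)*(u^2 + 3*u) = (u + 1)*(u + 3)*(u)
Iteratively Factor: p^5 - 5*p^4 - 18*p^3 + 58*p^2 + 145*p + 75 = (p + 1)*(p^4 - 6*p^3 - 12*p^2 + 70*p + 75) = (p + 1)*(p + 3)*(p^3 - 9*p^2 + 15*p + 25) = (p - 5)*(p + 1)*(p + 3)*(p^2 - 4*p - 5) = (p - 5)*(p + 1)^2*(p + 3)*(p - 5)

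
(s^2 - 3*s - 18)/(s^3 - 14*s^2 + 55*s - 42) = (s + 3)/(s^2 - 8*s + 7)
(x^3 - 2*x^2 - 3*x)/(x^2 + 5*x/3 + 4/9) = 9*x*(x^2 - 2*x - 3)/(9*x^2 + 15*x + 4)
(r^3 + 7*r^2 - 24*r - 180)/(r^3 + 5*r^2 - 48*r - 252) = (r - 5)/(r - 7)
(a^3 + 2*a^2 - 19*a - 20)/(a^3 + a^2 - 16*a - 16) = (a + 5)/(a + 4)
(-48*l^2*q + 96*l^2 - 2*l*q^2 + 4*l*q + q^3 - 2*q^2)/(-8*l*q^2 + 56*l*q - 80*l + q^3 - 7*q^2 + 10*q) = (6*l + q)/(q - 5)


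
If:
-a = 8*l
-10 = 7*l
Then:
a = 80/7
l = -10/7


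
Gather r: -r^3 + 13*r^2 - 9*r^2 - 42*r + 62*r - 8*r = -r^3 + 4*r^2 + 12*r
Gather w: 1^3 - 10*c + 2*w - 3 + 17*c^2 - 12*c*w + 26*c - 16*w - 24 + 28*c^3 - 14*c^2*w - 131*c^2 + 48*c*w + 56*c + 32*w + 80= 28*c^3 - 114*c^2 + 72*c + w*(-14*c^2 + 36*c + 18) + 54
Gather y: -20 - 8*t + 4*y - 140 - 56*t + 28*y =-64*t + 32*y - 160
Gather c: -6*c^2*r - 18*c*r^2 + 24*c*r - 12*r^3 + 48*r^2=-6*c^2*r + c*(-18*r^2 + 24*r) - 12*r^3 + 48*r^2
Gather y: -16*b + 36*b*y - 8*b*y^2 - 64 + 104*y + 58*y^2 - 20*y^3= -16*b - 20*y^3 + y^2*(58 - 8*b) + y*(36*b + 104) - 64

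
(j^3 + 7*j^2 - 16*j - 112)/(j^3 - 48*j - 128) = (j^2 + 3*j - 28)/(j^2 - 4*j - 32)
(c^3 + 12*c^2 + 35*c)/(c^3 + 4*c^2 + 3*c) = (c^2 + 12*c + 35)/(c^2 + 4*c + 3)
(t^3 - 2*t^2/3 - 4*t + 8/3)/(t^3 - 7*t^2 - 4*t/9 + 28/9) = 3*(t^2 - 4)/(3*t^2 - 19*t - 14)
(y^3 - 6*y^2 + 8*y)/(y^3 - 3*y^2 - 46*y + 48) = y*(y^2 - 6*y + 8)/(y^3 - 3*y^2 - 46*y + 48)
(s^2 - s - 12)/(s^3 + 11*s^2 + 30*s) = (s^2 - s - 12)/(s*(s^2 + 11*s + 30))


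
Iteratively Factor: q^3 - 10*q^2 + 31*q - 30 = (q - 5)*(q^2 - 5*q + 6) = (q - 5)*(q - 3)*(q - 2)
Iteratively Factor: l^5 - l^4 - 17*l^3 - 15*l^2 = (l)*(l^4 - l^3 - 17*l^2 - 15*l) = l*(l - 5)*(l^3 + 4*l^2 + 3*l) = l*(l - 5)*(l + 1)*(l^2 + 3*l) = l^2*(l - 5)*(l + 1)*(l + 3)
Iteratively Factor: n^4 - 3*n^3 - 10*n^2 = (n - 5)*(n^3 + 2*n^2) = n*(n - 5)*(n^2 + 2*n) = n^2*(n - 5)*(n + 2)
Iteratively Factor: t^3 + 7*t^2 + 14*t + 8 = (t + 2)*(t^2 + 5*t + 4) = (t + 1)*(t + 2)*(t + 4)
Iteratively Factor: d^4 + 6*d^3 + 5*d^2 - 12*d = (d)*(d^3 + 6*d^2 + 5*d - 12) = d*(d + 3)*(d^2 + 3*d - 4) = d*(d - 1)*(d + 3)*(d + 4)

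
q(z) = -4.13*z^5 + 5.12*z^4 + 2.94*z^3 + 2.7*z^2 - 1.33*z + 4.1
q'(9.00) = -119793.04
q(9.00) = -207925.96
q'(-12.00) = -462383.89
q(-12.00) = 1129173.02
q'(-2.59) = -1241.19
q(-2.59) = 686.31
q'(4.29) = -5193.25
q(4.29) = -3986.77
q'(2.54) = -454.62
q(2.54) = -157.21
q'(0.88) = 11.83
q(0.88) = 7.91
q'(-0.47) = -5.05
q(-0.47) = 5.36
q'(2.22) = -223.37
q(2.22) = -51.72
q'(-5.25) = -18437.73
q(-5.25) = 20021.70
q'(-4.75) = -12535.08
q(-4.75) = 12349.28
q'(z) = -20.65*z^4 + 20.48*z^3 + 8.82*z^2 + 5.4*z - 1.33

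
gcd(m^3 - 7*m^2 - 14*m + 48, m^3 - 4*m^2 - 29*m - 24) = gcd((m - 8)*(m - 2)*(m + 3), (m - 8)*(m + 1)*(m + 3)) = m^2 - 5*m - 24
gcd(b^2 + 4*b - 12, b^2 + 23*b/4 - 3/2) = b + 6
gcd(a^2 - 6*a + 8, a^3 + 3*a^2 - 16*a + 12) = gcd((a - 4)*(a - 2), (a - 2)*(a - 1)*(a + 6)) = a - 2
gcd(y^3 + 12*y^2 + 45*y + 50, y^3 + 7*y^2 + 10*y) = y^2 + 7*y + 10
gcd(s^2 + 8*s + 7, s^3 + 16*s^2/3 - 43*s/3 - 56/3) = s^2 + 8*s + 7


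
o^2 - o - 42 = (o - 7)*(o + 6)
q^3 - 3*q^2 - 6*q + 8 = (q - 4)*(q - 1)*(q + 2)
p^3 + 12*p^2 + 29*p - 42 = (p - 1)*(p + 6)*(p + 7)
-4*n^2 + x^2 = (-2*n + x)*(2*n + x)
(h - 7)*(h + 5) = h^2 - 2*h - 35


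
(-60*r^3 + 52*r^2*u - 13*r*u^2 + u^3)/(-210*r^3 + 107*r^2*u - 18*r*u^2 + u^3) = (2*r - u)/(7*r - u)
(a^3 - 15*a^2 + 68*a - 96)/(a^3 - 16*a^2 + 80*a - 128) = (a - 3)/(a - 4)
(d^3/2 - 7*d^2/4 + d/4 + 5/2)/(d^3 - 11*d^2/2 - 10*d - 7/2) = (2*d^2 - 9*d + 10)/(2*(2*d^2 - 13*d - 7))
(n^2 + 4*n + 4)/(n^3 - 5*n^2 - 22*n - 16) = (n + 2)/(n^2 - 7*n - 8)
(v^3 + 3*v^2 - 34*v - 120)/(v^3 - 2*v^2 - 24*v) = (v + 5)/v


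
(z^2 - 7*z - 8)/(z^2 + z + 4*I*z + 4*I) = (z - 8)/(z + 4*I)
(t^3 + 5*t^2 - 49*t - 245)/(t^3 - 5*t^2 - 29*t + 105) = (t + 7)/(t - 3)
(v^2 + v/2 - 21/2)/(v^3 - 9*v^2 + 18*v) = (v + 7/2)/(v*(v - 6))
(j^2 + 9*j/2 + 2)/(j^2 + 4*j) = (j + 1/2)/j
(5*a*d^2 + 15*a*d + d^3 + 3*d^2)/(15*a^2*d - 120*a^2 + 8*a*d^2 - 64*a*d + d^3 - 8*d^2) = d*(d + 3)/(3*a*d - 24*a + d^2 - 8*d)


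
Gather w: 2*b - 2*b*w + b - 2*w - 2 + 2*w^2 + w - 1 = 3*b + 2*w^2 + w*(-2*b - 1) - 3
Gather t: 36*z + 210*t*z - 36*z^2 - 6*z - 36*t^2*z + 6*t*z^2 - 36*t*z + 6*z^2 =-36*t^2*z + t*(6*z^2 + 174*z) - 30*z^2 + 30*z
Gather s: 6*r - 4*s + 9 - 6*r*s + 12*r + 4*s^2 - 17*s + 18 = 18*r + 4*s^2 + s*(-6*r - 21) + 27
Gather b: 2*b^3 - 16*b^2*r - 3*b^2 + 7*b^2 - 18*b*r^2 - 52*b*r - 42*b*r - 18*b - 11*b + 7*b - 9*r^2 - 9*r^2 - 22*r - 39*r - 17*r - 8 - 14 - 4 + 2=2*b^3 + b^2*(4 - 16*r) + b*(-18*r^2 - 94*r - 22) - 18*r^2 - 78*r - 24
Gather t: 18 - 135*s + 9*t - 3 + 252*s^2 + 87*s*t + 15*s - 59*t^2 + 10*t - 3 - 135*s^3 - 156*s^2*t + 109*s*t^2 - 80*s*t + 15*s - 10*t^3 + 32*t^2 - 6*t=-135*s^3 + 252*s^2 - 105*s - 10*t^3 + t^2*(109*s - 27) + t*(-156*s^2 + 7*s + 13) + 12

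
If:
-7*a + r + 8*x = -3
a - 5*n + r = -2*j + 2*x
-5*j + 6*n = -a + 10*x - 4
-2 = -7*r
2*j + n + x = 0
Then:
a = 6203/5285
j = -1457/5285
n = -49/755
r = 2/7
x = 3257/5285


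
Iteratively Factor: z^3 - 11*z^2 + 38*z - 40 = (z - 2)*(z^2 - 9*z + 20) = (z - 4)*(z - 2)*(z - 5)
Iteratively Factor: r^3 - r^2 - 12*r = (r - 4)*(r^2 + 3*r) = r*(r - 4)*(r + 3)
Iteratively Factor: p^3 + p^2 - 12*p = (p + 4)*(p^2 - 3*p) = p*(p + 4)*(p - 3)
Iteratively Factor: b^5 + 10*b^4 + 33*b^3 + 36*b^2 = (b)*(b^4 + 10*b^3 + 33*b^2 + 36*b) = b*(b + 3)*(b^3 + 7*b^2 + 12*b) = b*(b + 3)*(b + 4)*(b^2 + 3*b) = b^2*(b + 3)*(b + 4)*(b + 3)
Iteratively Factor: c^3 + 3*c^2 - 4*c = (c - 1)*(c^2 + 4*c) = c*(c - 1)*(c + 4)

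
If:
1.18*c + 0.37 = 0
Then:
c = -0.31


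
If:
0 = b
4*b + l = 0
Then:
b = 0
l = 0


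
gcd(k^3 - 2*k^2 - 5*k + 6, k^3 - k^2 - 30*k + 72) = k - 3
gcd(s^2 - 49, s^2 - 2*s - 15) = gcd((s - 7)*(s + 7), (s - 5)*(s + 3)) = 1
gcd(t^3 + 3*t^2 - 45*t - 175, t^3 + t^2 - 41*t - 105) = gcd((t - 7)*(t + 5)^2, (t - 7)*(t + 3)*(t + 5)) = t^2 - 2*t - 35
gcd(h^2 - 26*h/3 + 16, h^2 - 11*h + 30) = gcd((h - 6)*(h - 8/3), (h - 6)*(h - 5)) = h - 6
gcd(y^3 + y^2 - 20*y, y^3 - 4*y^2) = y^2 - 4*y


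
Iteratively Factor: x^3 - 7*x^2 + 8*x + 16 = (x - 4)*(x^2 - 3*x - 4) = (x - 4)^2*(x + 1)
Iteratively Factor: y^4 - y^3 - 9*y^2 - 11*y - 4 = (y + 1)*(y^3 - 2*y^2 - 7*y - 4) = (y + 1)^2*(y^2 - 3*y - 4) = (y + 1)^3*(y - 4)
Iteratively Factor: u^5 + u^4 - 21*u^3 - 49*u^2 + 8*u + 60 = (u - 1)*(u^4 + 2*u^3 - 19*u^2 - 68*u - 60) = (u - 1)*(u + 2)*(u^3 - 19*u - 30) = (u - 1)*(u + 2)^2*(u^2 - 2*u - 15) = (u - 1)*(u + 2)^2*(u + 3)*(u - 5)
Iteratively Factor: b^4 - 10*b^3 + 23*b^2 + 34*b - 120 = (b - 3)*(b^3 - 7*b^2 + 2*b + 40) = (b - 4)*(b - 3)*(b^2 - 3*b - 10) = (b - 5)*(b - 4)*(b - 3)*(b + 2)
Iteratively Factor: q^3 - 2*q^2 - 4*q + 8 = (q - 2)*(q^2 - 4) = (q - 2)^2*(q + 2)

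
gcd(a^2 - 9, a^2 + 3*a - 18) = a - 3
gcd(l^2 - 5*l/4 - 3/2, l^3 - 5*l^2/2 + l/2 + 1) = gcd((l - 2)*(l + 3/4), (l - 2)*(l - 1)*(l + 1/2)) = l - 2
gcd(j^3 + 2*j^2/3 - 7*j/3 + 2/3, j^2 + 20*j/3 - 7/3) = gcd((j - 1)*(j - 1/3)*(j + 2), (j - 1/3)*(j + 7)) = j - 1/3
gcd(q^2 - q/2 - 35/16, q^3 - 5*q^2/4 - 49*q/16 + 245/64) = q - 7/4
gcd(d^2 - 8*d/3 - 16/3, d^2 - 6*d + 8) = d - 4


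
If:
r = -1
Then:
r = -1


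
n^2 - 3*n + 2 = (n - 2)*(n - 1)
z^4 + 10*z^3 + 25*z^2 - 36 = (z - 1)*(z + 2)*(z + 3)*(z + 6)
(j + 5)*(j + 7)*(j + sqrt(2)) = j^3 + sqrt(2)*j^2 + 12*j^2 + 12*sqrt(2)*j + 35*j + 35*sqrt(2)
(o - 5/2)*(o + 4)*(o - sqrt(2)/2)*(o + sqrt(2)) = o^4 + sqrt(2)*o^3/2 + 3*o^3/2 - 11*o^2 + 3*sqrt(2)*o^2/4 - 5*sqrt(2)*o - 3*o/2 + 10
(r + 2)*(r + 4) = r^2 + 6*r + 8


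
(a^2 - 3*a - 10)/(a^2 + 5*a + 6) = (a - 5)/(a + 3)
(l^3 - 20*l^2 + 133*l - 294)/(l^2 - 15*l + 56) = (l^2 - 13*l + 42)/(l - 8)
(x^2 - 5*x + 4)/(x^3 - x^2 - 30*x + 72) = (x - 1)/(x^2 + 3*x - 18)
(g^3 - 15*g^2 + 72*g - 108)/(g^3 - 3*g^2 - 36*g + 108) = (g - 6)/(g + 6)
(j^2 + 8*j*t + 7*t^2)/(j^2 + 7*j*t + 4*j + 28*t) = (j + t)/(j + 4)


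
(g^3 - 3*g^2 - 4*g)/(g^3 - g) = (g - 4)/(g - 1)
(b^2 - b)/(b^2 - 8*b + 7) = b/(b - 7)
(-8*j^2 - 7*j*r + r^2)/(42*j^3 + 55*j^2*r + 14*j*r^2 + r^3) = (-8*j + r)/(42*j^2 + 13*j*r + r^2)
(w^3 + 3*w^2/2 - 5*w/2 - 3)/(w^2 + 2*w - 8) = (2*w^3 + 3*w^2 - 5*w - 6)/(2*(w^2 + 2*w - 8))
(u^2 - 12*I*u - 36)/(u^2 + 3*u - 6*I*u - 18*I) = (u - 6*I)/(u + 3)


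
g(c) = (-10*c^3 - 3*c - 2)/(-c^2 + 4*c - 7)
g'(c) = (2*c - 4)*(-10*c^3 - 3*c - 2)/(-c^2 + 4*c - 7)^2 + (-30*c^2 - 3)/(-c^2 + 4*c - 7)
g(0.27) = 0.50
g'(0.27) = 1.16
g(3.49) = 83.82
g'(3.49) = 22.72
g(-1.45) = -2.20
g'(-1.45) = 3.41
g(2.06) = 31.83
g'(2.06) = 42.11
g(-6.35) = -35.44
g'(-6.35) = 8.54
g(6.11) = 115.69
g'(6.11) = 8.65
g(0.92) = 3.01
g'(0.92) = 8.38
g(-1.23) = -1.51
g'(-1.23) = 2.88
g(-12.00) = -87.01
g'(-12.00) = 9.48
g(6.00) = 114.74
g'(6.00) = 8.69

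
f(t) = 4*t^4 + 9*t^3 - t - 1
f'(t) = 16*t^3 + 27*t^2 - 1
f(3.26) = 759.34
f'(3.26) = 840.28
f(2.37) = 242.64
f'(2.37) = 363.65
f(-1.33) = -8.33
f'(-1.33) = 9.12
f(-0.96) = -4.61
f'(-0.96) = 9.73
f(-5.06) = 1460.25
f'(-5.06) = -1382.57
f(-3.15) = 114.67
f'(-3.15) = -233.19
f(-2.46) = 13.97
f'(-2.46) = -75.80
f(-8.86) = 18397.05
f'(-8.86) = -9009.61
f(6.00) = 7121.00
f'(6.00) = 4427.00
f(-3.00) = 83.00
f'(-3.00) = -190.00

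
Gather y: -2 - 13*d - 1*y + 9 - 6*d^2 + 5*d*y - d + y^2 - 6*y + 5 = -6*d^2 - 14*d + y^2 + y*(5*d - 7) + 12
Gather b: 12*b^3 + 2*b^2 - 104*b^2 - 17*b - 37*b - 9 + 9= 12*b^3 - 102*b^2 - 54*b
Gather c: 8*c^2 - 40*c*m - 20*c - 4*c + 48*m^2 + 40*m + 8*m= 8*c^2 + c*(-40*m - 24) + 48*m^2 + 48*m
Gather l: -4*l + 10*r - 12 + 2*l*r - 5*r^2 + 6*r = l*(2*r - 4) - 5*r^2 + 16*r - 12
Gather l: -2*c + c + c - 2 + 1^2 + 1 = 0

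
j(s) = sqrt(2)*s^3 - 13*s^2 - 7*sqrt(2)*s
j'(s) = 3*sqrt(2)*s^2 - 26*s - 7*sqrt(2)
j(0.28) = -3.76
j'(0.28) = -16.85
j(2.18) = -68.71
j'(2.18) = -46.42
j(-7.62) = -1305.12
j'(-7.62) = 434.57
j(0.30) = -4.10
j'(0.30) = -17.32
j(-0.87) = -2.16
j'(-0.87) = 15.93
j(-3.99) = -257.29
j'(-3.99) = 161.38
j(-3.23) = -151.31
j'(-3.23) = 118.34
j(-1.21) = -9.56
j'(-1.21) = 27.77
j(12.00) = 452.97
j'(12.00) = 289.04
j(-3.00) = -125.49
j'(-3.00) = 106.28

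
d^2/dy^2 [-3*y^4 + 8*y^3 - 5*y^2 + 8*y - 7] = -36*y^2 + 48*y - 10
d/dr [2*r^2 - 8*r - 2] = 4*r - 8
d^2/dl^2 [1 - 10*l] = 0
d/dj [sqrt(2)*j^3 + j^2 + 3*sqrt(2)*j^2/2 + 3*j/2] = 3*sqrt(2)*j^2 + 2*j + 3*sqrt(2)*j + 3/2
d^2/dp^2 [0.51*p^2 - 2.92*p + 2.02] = 1.02000000000000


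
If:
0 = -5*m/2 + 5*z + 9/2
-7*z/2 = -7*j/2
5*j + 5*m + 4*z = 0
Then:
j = -9/19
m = 81/95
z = -9/19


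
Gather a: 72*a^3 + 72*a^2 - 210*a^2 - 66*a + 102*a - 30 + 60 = 72*a^3 - 138*a^2 + 36*a + 30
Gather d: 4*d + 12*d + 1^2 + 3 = 16*d + 4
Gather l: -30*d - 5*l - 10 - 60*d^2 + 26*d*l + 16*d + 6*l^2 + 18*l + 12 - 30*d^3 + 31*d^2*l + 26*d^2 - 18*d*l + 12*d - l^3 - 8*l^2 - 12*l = -30*d^3 - 34*d^2 - 2*d - l^3 - 2*l^2 + l*(31*d^2 + 8*d + 1) + 2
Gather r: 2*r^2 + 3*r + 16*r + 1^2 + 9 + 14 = 2*r^2 + 19*r + 24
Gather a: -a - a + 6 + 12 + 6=24 - 2*a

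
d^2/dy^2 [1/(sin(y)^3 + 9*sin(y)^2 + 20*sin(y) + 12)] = (-9*sin(y)^5 - 90*sin(y)^4 - 262*sin(y)^3 - 26*sin(y)^2 + 664*sin(y) + 584)/((sin(y) + 1)^2*(sin(y) + 2)^3*(sin(y) + 6)^3)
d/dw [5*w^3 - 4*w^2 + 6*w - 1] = 15*w^2 - 8*w + 6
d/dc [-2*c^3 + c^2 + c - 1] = -6*c^2 + 2*c + 1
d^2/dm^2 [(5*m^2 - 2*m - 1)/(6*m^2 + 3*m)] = 2*(-18*m^3 - 12*m^2 - 6*m - 1)/(3*m^3*(8*m^3 + 12*m^2 + 6*m + 1))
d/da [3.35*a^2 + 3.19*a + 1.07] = 6.7*a + 3.19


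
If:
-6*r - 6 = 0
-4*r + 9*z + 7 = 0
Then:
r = -1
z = -11/9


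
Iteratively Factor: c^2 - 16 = (c - 4)*(c + 4)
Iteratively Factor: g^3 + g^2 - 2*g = (g - 1)*(g^2 + 2*g) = g*(g - 1)*(g + 2)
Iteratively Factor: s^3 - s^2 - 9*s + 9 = (s - 3)*(s^2 + 2*s - 3) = (s - 3)*(s - 1)*(s + 3)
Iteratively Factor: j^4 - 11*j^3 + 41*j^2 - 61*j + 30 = (j - 1)*(j^3 - 10*j^2 + 31*j - 30) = (j - 3)*(j - 1)*(j^2 - 7*j + 10) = (j - 3)*(j - 2)*(j - 1)*(j - 5)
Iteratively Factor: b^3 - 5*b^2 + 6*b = (b - 2)*(b^2 - 3*b) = b*(b - 2)*(b - 3)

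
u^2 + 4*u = u*(u + 4)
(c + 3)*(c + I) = c^2 + 3*c + I*c + 3*I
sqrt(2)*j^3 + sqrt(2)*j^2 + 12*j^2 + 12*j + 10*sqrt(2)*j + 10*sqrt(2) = (j + sqrt(2))*(j + 5*sqrt(2))*(sqrt(2)*j + sqrt(2))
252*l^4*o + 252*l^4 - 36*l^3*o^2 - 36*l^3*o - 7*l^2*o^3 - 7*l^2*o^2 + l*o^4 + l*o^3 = (-7*l + o)*(-6*l + o)*(6*l + o)*(l*o + l)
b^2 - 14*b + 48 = (b - 8)*(b - 6)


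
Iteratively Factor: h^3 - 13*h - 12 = (h + 1)*(h^2 - h - 12) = (h - 4)*(h + 1)*(h + 3)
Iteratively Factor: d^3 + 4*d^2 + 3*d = (d + 1)*(d^2 + 3*d) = (d + 1)*(d + 3)*(d)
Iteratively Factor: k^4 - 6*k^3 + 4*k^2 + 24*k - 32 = (k - 4)*(k^3 - 2*k^2 - 4*k + 8) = (k - 4)*(k - 2)*(k^2 - 4) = (k - 4)*(k - 2)^2*(k + 2)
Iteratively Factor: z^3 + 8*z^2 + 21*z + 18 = (z + 3)*(z^2 + 5*z + 6) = (z + 3)^2*(z + 2)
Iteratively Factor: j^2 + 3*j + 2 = (j + 2)*(j + 1)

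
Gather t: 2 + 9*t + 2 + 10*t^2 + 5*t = 10*t^2 + 14*t + 4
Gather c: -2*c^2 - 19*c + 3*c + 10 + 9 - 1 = -2*c^2 - 16*c + 18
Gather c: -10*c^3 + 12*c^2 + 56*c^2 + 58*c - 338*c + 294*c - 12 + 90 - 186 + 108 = -10*c^3 + 68*c^2 + 14*c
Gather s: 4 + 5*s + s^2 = s^2 + 5*s + 4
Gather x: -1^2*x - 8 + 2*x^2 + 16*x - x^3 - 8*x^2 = -x^3 - 6*x^2 + 15*x - 8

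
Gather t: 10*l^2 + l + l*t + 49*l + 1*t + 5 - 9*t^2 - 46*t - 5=10*l^2 + 50*l - 9*t^2 + t*(l - 45)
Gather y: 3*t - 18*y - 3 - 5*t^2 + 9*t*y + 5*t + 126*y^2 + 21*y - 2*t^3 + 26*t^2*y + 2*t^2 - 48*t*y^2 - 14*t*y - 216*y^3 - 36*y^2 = -2*t^3 - 3*t^2 + 8*t - 216*y^3 + y^2*(90 - 48*t) + y*(26*t^2 - 5*t + 3) - 3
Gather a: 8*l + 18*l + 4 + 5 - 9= 26*l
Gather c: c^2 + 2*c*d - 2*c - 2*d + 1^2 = c^2 + c*(2*d - 2) - 2*d + 1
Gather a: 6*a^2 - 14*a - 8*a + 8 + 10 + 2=6*a^2 - 22*a + 20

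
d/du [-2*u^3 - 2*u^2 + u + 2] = -6*u^2 - 4*u + 1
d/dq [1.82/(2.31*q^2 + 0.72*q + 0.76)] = (-8.4084*q - 1.3104)/(2.31*q^2 + 0.72*q + 0.76)^2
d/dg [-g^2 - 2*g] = -2*g - 2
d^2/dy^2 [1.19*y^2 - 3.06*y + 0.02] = 2.38000000000000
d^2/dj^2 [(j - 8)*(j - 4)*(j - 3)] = 6*j - 30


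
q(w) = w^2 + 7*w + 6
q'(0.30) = 7.60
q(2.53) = 30.11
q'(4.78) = 16.56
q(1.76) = 21.42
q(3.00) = 36.00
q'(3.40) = 13.80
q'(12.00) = 31.00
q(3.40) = 41.36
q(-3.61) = -6.24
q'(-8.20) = -9.40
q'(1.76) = 10.52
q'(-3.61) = -0.22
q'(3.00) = 13.00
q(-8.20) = 15.84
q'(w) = 2*w + 7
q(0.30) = 8.19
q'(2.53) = 12.06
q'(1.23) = 9.46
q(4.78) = 62.31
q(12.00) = 234.00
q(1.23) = 16.12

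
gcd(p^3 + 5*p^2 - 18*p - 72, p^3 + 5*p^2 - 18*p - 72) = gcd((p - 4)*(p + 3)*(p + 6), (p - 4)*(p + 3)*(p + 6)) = p^3 + 5*p^2 - 18*p - 72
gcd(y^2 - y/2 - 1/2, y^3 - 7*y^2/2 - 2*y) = y + 1/2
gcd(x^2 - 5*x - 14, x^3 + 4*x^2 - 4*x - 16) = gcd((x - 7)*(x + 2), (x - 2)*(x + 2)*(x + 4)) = x + 2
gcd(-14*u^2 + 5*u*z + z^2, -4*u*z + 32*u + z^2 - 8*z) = 1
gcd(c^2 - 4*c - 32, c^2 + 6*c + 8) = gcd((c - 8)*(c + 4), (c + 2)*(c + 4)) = c + 4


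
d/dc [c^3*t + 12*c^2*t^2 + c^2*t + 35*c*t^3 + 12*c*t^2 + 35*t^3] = t*(3*c^2 + 24*c*t + 2*c + 35*t^2 + 12*t)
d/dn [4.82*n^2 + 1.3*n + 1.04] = 9.64*n + 1.3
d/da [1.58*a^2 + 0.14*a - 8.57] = 3.16*a + 0.14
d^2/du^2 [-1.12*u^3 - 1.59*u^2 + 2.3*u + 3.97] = -6.72*u - 3.18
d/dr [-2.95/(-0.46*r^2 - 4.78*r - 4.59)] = (-2.714*r - 14.101)/(0.46*r^2 + 4.78*r + 4.59)^2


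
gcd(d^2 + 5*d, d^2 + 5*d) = d^2 + 5*d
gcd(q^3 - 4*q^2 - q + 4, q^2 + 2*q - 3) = q - 1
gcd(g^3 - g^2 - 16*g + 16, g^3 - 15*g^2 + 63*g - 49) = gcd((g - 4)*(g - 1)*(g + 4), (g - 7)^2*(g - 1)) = g - 1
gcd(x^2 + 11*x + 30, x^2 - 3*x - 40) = x + 5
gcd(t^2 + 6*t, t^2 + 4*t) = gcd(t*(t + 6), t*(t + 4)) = t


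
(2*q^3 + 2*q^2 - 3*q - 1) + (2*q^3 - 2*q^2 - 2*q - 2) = 4*q^3 - 5*q - 3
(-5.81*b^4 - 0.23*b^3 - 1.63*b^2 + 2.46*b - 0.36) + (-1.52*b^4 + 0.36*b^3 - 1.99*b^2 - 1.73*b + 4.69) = -7.33*b^4 + 0.13*b^3 - 3.62*b^2 + 0.73*b + 4.33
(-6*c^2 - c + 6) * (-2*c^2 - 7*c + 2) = 12*c^4 + 44*c^3 - 17*c^2 - 44*c + 12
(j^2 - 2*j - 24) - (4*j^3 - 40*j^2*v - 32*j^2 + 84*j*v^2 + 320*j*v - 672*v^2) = -4*j^3 + 40*j^2*v + 33*j^2 - 84*j*v^2 - 320*j*v - 2*j + 672*v^2 - 24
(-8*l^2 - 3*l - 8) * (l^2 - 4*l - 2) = -8*l^4 + 29*l^3 + 20*l^2 + 38*l + 16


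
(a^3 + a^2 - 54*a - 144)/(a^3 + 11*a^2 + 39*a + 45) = (a^2 - 2*a - 48)/(a^2 + 8*a + 15)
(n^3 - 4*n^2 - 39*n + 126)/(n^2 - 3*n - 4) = (-n^3 + 4*n^2 + 39*n - 126)/(-n^2 + 3*n + 4)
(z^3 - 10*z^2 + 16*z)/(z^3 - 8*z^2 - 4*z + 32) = z/(z + 2)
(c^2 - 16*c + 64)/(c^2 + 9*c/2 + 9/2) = 2*(c^2 - 16*c + 64)/(2*c^2 + 9*c + 9)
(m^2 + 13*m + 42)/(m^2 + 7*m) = (m + 6)/m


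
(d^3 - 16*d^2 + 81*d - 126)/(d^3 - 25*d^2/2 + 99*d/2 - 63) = 2*(d - 7)/(2*d - 7)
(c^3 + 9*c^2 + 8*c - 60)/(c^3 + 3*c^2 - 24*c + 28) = (c^2 + 11*c + 30)/(c^2 + 5*c - 14)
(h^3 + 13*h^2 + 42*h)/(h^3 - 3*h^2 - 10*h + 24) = h*(h^2 + 13*h + 42)/(h^3 - 3*h^2 - 10*h + 24)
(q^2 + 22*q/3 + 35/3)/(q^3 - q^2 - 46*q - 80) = (q + 7/3)/(q^2 - 6*q - 16)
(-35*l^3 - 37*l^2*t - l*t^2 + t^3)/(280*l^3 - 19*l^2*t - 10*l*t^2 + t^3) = (l + t)/(-8*l + t)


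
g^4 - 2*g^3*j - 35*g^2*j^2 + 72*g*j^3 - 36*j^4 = (g - 6*j)*(g - j)^2*(g + 6*j)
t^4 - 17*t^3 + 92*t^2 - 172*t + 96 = (t - 8)*(t - 6)*(t - 2)*(t - 1)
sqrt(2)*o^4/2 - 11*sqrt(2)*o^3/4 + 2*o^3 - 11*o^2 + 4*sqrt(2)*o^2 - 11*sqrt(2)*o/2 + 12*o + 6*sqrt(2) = (o - 4)*(o - 3/2)*(o + sqrt(2))*(sqrt(2)*o/2 + 1)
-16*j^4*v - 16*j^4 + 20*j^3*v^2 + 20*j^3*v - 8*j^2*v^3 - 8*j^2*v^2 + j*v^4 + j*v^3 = (-4*j + v)*(-2*j + v)^2*(j*v + j)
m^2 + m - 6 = (m - 2)*(m + 3)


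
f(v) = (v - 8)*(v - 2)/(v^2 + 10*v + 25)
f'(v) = (-2*v - 10)*(v - 8)*(v - 2)/(v^2 + 10*v + 25)^2 + (v - 8)/(v^2 + 10*v + 25) + (v - 2)/(v^2 + 10*v + 25)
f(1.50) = 0.08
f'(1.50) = -0.19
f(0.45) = 0.39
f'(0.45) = -0.45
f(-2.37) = 6.55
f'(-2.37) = -7.11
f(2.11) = -0.01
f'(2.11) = -0.11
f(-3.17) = 17.24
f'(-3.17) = -23.73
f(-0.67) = 1.23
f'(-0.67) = -1.18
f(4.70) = -0.09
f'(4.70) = 0.01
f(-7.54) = 22.98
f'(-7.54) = 14.21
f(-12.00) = 5.71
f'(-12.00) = 0.94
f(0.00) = 0.64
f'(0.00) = -0.66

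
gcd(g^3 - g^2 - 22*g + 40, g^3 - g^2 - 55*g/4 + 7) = g - 4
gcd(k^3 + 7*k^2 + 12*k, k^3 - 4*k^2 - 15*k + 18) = k + 3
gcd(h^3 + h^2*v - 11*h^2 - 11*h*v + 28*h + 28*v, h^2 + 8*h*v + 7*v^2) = h + v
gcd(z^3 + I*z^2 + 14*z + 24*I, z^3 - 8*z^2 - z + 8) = 1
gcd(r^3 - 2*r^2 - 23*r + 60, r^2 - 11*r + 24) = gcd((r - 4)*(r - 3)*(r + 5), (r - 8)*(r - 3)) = r - 3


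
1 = 1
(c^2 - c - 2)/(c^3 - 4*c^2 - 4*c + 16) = (c + 1)/(c^2 - 2*c - 8)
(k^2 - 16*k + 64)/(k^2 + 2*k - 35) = (k^2 - 16*k + 64)/(k^2 + 2*k - 35)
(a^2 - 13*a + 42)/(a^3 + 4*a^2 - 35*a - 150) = (a - 7)/(a^2 + 10*a + 25)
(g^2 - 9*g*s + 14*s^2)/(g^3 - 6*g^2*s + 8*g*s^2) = (-g + 7*s)/(g*(-g + 4*s))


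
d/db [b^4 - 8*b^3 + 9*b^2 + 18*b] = 4*b^3 - 24*b^2 + 18*b + 18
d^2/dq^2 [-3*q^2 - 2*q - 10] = -6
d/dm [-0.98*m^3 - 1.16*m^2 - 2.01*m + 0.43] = -2.94*m^2 - 2.32*m - 2.01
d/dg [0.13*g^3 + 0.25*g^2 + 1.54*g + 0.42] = 0.39*g^2 + 0.5*g + 1.54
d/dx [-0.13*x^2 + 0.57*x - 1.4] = 0.57 - 0.26*x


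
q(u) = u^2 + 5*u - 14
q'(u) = 2*u + 5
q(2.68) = 6.58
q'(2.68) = 10.36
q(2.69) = 6.69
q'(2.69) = 10.38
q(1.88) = -1.07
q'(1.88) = 8.76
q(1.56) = -3.77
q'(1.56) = 8.12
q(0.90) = -8.69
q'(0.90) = 6.80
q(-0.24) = -15.14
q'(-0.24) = 4.52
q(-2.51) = -20.25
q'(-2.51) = -0.02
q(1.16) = -6.85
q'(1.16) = 7.32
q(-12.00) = 70.00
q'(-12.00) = -19.00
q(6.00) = 52.00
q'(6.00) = 17.00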